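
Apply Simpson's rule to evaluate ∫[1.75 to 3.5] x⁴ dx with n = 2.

f(x) = x⁴
a = 1.75, b = 3.5, n = 2
h = (b - a)/n = 0.875000

Simpson's rule: (h/3)[f(x₀) + 4f(x₁) + 2f(x₂) + ... + f(xₙ)]

x_0 = 1.7500, f(x_0) = 9.378906, coefficient = 1
x_1 = 2.6250, f(x_1) = 47.480713, coefficient = 4
x_2 = 3.5000, f(x_2) = 150.062500, coefficient = 1

I ≈ (0.875000/3) × 349.364258 = 101.897909
Exact value: 101.761133
Error: 0.136776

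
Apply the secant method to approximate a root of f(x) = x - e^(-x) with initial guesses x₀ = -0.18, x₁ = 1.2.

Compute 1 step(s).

f(x) = x - e^(-x)
x₀ = -0.18, x₁ = 1.2

Secant formula: x_{n+1} = x_n - f(x_n)(x_n - x_{n-1})/(f(x_n) - f(x_{n-1}))

Iteration 1:
  f(-0.180000) = -1.377217
  f(1.200000) = 0.898806
  x_2 = 1.200000 - 0.898806×(1.200000 - (-0.180000))/(0.898806 - (-1.377217))
       = 0.655035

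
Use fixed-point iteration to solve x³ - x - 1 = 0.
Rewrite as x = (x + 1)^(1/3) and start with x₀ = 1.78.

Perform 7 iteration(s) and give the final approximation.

Equation: x³ - x - 1 = 0
Fixed-point form: x = (x + 1)^(1/3)
x₀ = 1.78

x_1 = g(1.780000) = 1.406096
x_2 = g(1.406096) = 1.339998
x_3 = g(1.339998) = 1.327614
x_4 = g(1.327614) = 1.325268
x_5 = g(1.325268) = 1.324822
x_6 = g(1.324822) = 1.324738
x_7 = g(1.324738) = 1.324722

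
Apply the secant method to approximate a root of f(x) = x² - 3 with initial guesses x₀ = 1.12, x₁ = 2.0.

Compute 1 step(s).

f(x) = x² - 3
x₀ = 1.12, x₁ = 2.0

Secant formula: x_{n+1} = x_n - f(x_n)(x_n - x_{n-1})/(f(x_n) - f(x_{n-1}))

Iteration 1:
  f(1.120000) = -1.745600
  f(2.000000) = 1.000000
  x_2 = 2.000000 - 1.000000×(2.000000 - 1.120000)/(1.000000 - (-1.745600))
       = 1.679487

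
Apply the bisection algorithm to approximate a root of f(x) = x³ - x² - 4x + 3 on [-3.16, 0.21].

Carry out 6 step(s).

f(x) = x³ - x² - 4x + 3
Initial interval: [-3.16, 0.21]

Iteration 1:
  c_1 = (-3.160000 + 0.210000)/2 = -1.475000
  f(c_1) = f(-1.475000) = 3.515328
  f(a) × f(c) < 0, new interval: [-3.160000, -1.475000]
Iteration 2:
  c_2 = (-3.160000 + (-1.475000))/2 = -2.317500
  f(c_2) = f(-2.317500) = -5.547650
  f(a) × f(c) ≥ 0, new interval: [-2.317500, -1.475000]
Iteration 3:
  c_3 = (-2.317500 + (-1.475000))/2 = -1.896250
  f(c_3) = f(-1.896250) = 0.170768
  f(a) × f(c) < 0, new interval: [-2.317500, -1.896250]
Iteration 4:
  c_4 = (-2.317500 + (-1.896250))/2 = -2.106875
  f(c_4) = f(-2.106875) = -2.363677
  f(a) × f(c) ≥ 0, new interval: [-2.106875, -1.896250]
Iteration 5:
  c_5 = (-2.106875 + (-1.896250))/2 = -2.001562
  f(c_5) = f(-2.001562) = -1.018767
  f(a) × f(c) ≥ 0, new interval: [-2.001562, -1.896250]
Iteration 6:
  c_6 = (-2.001562 + (-1.896250))/2 = -1.948906
  f(c_6) = f(-1.948906) = -0.405016
  f(a) × f(c) ≥ 0, new interval: [-1.948906, -1.896250]

After 6 iteration(s), the approximation is c_6 = -1.948906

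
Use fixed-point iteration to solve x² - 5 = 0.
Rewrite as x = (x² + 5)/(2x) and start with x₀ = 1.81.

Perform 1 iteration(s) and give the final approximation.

Equation: x² - 5 = 0
Fixed-point form: x = (x² + 5)/(2x)
x₀ = 1.81

x_1 = g(1.810000) = 2.286215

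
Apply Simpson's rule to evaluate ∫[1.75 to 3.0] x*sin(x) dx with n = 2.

f(x) = x*sin(x)
a = 1.75, b = 3.0, n = 2
h = (b - a)/n = 0.625000

Simpson's rule: (h/3)[f(x₀) + 4f(x₁) + 2f(x₂) + ... + f(xₙ)]

x_0 = 1.7500, f(x_0) = 1.721975, coefficient = 1
x_1 = 2.3750, f(x_1) = 1.647502, coefficient = 4
x_2 = 3.0000, f(x_2) = 0.423360, coefficient = 1

I ≈ (0.625000/3) × 8.735343 = 1.819863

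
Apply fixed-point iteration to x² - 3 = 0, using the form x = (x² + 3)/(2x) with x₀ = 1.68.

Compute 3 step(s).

Equation: x² - 3 = 0
Fixed-point form: x = (x² + 3)/(2x)
x₀ = 1.68

x_1 = g(1.680000) = 1.732857
x_2 = g(1.732857) = 1.732051
x_3 = g(1.732051) = 1.732051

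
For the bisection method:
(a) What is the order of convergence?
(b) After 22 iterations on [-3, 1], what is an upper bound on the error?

(a) Bisection has linear (order 1) convergence; the error is halved each step.

(b) Error bound = (b-a)/2^n = (1 - (-3))/2^{22}
    = 4/2^{22}

(a) 1 (linear); (b) error ≤ 9.54e-07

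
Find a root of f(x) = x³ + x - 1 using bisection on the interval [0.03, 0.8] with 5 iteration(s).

f(x) = x³ + x - 1
Initial interval: [0.03, 0.8]

Iteration 1:
  c_1 = (0.030000 + 0.800000)/2 = 0.415000
  f(c_1) = f(0.415000) = -0.513527
  f(a) × f(c) ≥ 0, new interval: [0.415000, 0.800000]
Iteration 2:
  c_2 = (0.415000 + 0.800000)/2 = 0.607500
  f(c_2) = f(0.607500) = -0.168298
  f(a) × f(c) ≥ 0, new interval: [0.607500, 0.800000]
Iteration 3:
  c_3 = (0.607500 + 0.800000)/2 = 0.703750
  f(c_3) = f(0.703750) = 0.052292
  f(a) × f(c) < 0, new interval: [0.607500, 0.703750]
Iteration 4:
  c_4 = (0.607500 + 0.703750)/2 = 0.655625
  f(c_4) = f(0.655625) = -0.062558
  f(a) × f(c) ≥ 0, new interval: [0.655625, 0.703750]
Iteration 5:
  c_5 = (0.655625 + 0.703750)/2 = 0.679688
  f(c_5) = f(0.679688) = -0.006314
  f(a) × f(c) ≥ 0, new interval: [0.679688, 0.703750]

After 5 iteration(s), the approximation is c_5 = 0.679688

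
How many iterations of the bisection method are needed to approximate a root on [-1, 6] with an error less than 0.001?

We need (b-a)/2^n ≤ 0.001
(6 - (-1))/2^n ≤ 0.001
7/2^n ≤ 0.001
2^n ≥ 7000
n ≥ log₂(7000) = 12.77
n ≥ 13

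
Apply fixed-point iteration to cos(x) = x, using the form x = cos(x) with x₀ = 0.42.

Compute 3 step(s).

Equation: cos(x) = x
Fixed-point form: x = cos(x)
x₀ = 0.42

x_1 = g(0.420000) = 0.913089
x_2 = g(0.913089) = 0.611304
x_3 = g(0.611304) = 0.818900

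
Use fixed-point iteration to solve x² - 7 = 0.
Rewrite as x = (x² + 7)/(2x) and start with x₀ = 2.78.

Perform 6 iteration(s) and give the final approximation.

Equation: x² - 7 = 0
Fixed-point form: x = (x² + 7)/(2x)
x₀ = 2.78

x_1 = g(2.780000) = 2.648993
x_2 = g(2.648993) = 2.645753
x_3 = g(2.645753) = 2.645751
x_4 = g(2.645751) = 2.645751
x_5 = g(2.645751) = 2.645751
x_6 = g(2.645751) = 2.645751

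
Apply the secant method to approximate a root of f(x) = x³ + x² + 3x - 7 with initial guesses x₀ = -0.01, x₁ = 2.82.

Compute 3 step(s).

f(x) = x³ + x² + 3x - 7
x₀ = -0.01, x₁ = 2.82

Secant formula: x_{n+1} = x_n - f(x_n)(x_n - x_{n-1})/(f(x_n) - f(x_{n-1}))

Iteration 1:
  f(-0.010000) = -7.029901
  f(2.820000) = 31.838168
  x_2 = 2.820000 - 31.838168×(2.820000 - (-0.010000))/(31.838168 - (-7.029901))
       = 0.501850
Iteration 2:
  f(2.820000) = 31.838168
  f(0.501850) = -5.116204
  x_3 = 0.501850 - (-5.116204)×(0.501850 - 2.820000)/(-5.116204 - 31.838168)
       = 0.822790
Iteration 3:
  f(0.501850) = -5.116204
  f(0.822790) = -3.297633
  x_4 = 0.822790 - (-3.297633)×(0.822790 - 0.501850)/(-3.297633 - (-5.116204))
       = 1.404753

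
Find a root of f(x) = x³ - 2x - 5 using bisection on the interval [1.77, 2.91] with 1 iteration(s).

f(x) = x³ - 2x - 5
Initial interval: [1.77, 2.91]

Iteration 1:
  c_1 = (1.770000 + 2.910000)/2 = 2.340000
  f(c_1) = f(2.340000) = 3.132904
  f(a) × f(c) < 0, new interval: [1.770000, 2.340000]

After 1 iteration(s), the approximation is c_1 = 2.340000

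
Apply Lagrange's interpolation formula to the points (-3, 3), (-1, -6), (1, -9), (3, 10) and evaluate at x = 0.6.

Lagrange interpolation formula:
P(x) = Σ yᵢ × Lᵢ(x)
where Lᵢ(x) = Π_{j≠i} (x - xⱼ)/(xᵢ - xⱼ)

L_0(0.6) = (0.6 - (-1))/(-3 - (-1)) × (0.6 - 1)/(-3 - 1) × (0.6 - 3)/(-3 - 3) = -0.032000
L_1(0.6) = (0.6 - (-3))/(-1 - (-3)) × (0.6 - 1)/(-1 - 1) × (0.6 - 3)/(-1 - 3) = 0.216000
L_2(0.6) = (0.6 - (-3))/(1 - (-3)) × (0.6 - (-1))/(1 - (-1)) × (0.6 - 3)/(1 - 3) = 0.864000
L_3(0.6) = (0.6 - (-3))/(3 - (-3)) × (0.6 - (-1))/(3 - (-1)) × (0.6 - 1)/(3 - 1) = -0.048000

P(0.6) = 3×L_0(0.6) + (-6)×L_1(0.6) + (-9)×L_2(0.6) + 10×L_3(0.6)
P(0.6) = -9.648000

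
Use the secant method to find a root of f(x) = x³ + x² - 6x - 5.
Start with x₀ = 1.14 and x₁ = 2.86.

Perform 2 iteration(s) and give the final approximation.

f(x) = x³ + x² - 6x - 5
x₀ = 1.14, x₁ = 2.86

Secant formula: x_{n+1} = x_n - f(x_n)(x_n - x_{n-1})/(f(x_n) - f(x_{n-1}))

Iteration 1:
  f(1.140000) = -9.058856
  f(2.860000) = 9.413256
  x_2 = 2.860000 - 9.413256×(2.860000 - 1.140000)/(9.413256 - (-9.058856))
       = 1.983500
Iteration 2:
  f(2.860000) = 9.413256
  f(1.983500) = -5.163096
  x_3 = 1.983500 - (-5.163096)×(1.983500 - 2.860000)/(-5.163096 - 9.413256)
       = 2.293966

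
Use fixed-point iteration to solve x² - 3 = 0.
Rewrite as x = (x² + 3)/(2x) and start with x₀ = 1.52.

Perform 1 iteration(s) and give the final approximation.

Equation: x² - 3 = 0
Fixed-point form: x = (x² + 3)/(2x)
x₀ = 1.52

x_1 = g(1.520000) = 1.746842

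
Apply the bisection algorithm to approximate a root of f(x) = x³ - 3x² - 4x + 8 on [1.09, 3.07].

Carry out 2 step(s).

f(x) = x³ - 3x² - 4x + 8
Initial interval: [1.09, 3.07]

Iteration 1:
  c_1 = (1.090000 + 3.070000)/2 = 2.080000
  f(c_1) = f(2.080000) = -4.300288
  f(a) × f(c) < 0, new interval: [1.090000, 2.080000]
Iteration 2:
  c_2 = (1.090000 + 2.080000)/2 = 1.585000
  f(c_2) = f(1.585000) = -1.894798
  f(a) × f(c) < 0, new interval: [1.090000, 1.585000]

After 2 iteration(s), the approximation is c_2 = 1.585000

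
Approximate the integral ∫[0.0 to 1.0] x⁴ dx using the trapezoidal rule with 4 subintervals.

f(x) = x⁴
a = 0.0, b = 1.0, n = 4
h = (b - a)/n = 0.250000

Trapezoidal rule: (h/2)[f(x₀) + 2f(x₁) + 2f(x₂) + ... + f(xₙ)]

x_0 = 0.0000, f(x_0) = 0.000000, coefficient = 1
x_1 = 0.2500, f(x_1) = 0.003906, coefficient = 2
x_2 = 0.5000, f(x_2) = 0.062500, coefficient = 2
x_3 = 0.7500, f(x_3) = 0.316406, coefficient = 2
x_4 = 1.0000, f(x_4) = 1.000000, coefficient = 1

I ≈ (0.250000/2) × 1.765625 = 0.220703
Exact value: 0.200000
Error: 0.020703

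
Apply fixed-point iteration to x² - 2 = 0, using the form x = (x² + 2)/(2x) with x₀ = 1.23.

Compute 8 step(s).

Equation: x² - 2 = 0
Fixed-point form: x = (x² + 2)/(2x)
x₀ = 1.23

x_1 = g(1.230000) = 1.428008
x_2 = g(1.428008) = 1.414280
x_3 = g(1.414280) = 1.414214
x_4 = g(1.414214) = 1.414214
x_5 = g(1.414214) = 1.414214
x_6 = g(1.414214) = 1.414214
x_7 = g(1.414214) = 1.414214
x_8 = g(1.414214) = 1.414214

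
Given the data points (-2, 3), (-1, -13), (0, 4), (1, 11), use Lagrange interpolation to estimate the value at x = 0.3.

Lagrange interpolation formula:
P(x) = Σ yᵢ × Lᵢ(x)
where Lᵢ(x) = Π_{j≠i} (x - xⱼ)/(xᵢ - xⱼ)

L_0(0.3) = (0.3 - (-1))/(-2 - (-1)) × (0.3 - 0)/(-2 - 0) × (0.3 - 1)/(-2 - 1) = 0.045500
L_1(0.3) = (0.3 - (-2))/(-1 - (-2)) × (0.3 - 0)/(-1 - 0) × (0.3 - 1)/(-1 - 1) = -0.241500
L_2(0.3) = (0.3 - (-2))/(0 - (-2)) × (0.3 - (-1))/(0 - (-1)) × (0.3 - 1)/(0 - 1) = 1.046500
L_3(0.3) = (0.3 - (-2))/(1 - (-2)) × (0.3 - (-1))/(1 - (-1)) × (0.3 - 0)/(1 - 0) = 0.149500

P(0.3) = 3×L_0(0.3) + (-13)×L_1(0.3) + 4×L_2(0.3) + 11×L_3(0.3)
P(0.3) = 9.106500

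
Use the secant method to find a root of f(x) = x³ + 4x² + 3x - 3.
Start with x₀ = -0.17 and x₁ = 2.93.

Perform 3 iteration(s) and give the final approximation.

f(x) = x³ + 4x² + 3x - 3
x₀ = -0.17, x₁ = 2.93

Secant formula: x_{n+1} = x_n - f(x_n)(x_n - x_{n-1})/(f(x_n) - f(x_{n-1}))

Iteration 1:
  f(-0.170000) = -3.399313
  f(2.930000) = 65.283357
  x_2 = 2.930000 - 65.283357×(2.930000 - (-0.170000))/(65.283357 - (-3.399313))
       = -0.016572
Iteration 2:
  f(2.930000) = 65.283357
  f(-0.016572) = -3.048621
  x_3 = -0.016572 - (-3.048621)×(-0.016572 - 2.930000)/(-3.048621 - 65.283357)
       = 0.114889
Iteration 3:
  f(-0.016572) = -3.048621
  f(0.114889) = -2.601018
  x_4 = 0.114889 - (-2.601018)×(0.114889 - (-0.016572))/(-2.601018 - (-3.048621))
       = 0.878807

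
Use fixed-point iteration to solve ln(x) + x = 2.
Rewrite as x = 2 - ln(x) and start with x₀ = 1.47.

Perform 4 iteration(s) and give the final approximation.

Equation: ln(x) + x = 2
Fixed-point form: x = 2 - ln(x)
x₀ = 1.47

x_1 = g(1.470000) = 1.614738
x_2 = g(1.614738) = 1.520828
x_3 = g(1.520828) = 1.580745
x_4 = g(1.580745) = 1.542104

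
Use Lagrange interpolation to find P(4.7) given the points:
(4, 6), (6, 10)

Lagrange interpolation formula:
P(x) = Σ yᵢ × Lᵢ(x)
where Lᵢ(x) = Π_{j≠i} (x - xⱼ)/(xᵢ - xⱼ)

L_0(4.7) = (4.7 - 6)/(4 - 6) = 0.650000
L_1(4.7) = (4.7 - 4)/(6 - 4) = 0.350000

P(4.7) = 6×L_0(4.7) + 10×L_1(4.7)
P(4.7) = 7.400000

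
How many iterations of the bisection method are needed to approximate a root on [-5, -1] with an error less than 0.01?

We need (b-a)/2^n ≤ 0.01
(-1 - (-5))/2^n ≤ 0.01
4/2^n ≤ 0.01
2^n ≥ 400
n ≥ log₂(400) = 8.64
n ≥ 9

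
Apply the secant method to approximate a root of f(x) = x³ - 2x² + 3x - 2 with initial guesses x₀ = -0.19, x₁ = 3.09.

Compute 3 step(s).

f(x) = x³ - 2x² + 3x - 2
x₀ = -0.19, x₁ = 3.09

Secant formula: x_{n+1} = x_n - f(x_n)(x_n - x_{n-1})/(f(x_n) - f(x_{n-1}))

Iteration 1:
  f(-0.190000) = -2.649059
  f(3.090000) = 17.677429
  x_2 = 3.090000 - 17.677429×(3.090000 - (-0.190000))/(17.677429 - (-2.649059))
       = 0.237468
Iteration 2:
  f(3.090000) = 17.677429
  f(0.237468) = -1.386988
  x_3 = 0.237468 - (-1.386988)×(0.237468 - 3.090000)/(-1.386988 - 17.677429)
       = 0.444997
Iteration 3:
  f(0.237468) = -1.386988
  f(0.444997) = -0.972934
  x_4 = 0.444997 - (-0.972934)×(0.444997 - 0.237468)/(-0.972934 - (-1.386988))
       = 0.932645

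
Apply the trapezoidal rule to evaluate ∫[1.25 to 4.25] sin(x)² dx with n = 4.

f(x) = sin(x)²
a = 1.25, b = 4.25, n = 4
h = (b - a)/n = 0.750000

Trapezoidal rule: (h/2)[f(x₀) + 2f(x₁) + 2f(x₂) + ... + f(xₙ)]

x_0 = 1.2500, f(x_0) = 0.900572, coefficient = 1
x_1 = 2.0000, f(x_1) = 0.826822, coefficient = 2
x_2 = 2.7500, f(x_2) = 0.145665, coefficient = 2
x_3 = 3.5000, f(x_3) = 0.123049, coefficient = 2
x_4 = 4.2500, f(x_4) = 0.801006, coefficient = 1

I ≈ (0.750000/2) × 3.892649 = 1.459744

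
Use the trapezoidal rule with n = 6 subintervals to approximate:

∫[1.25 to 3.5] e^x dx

f(x) = e^x
a = 1.25, b = 3.5, n = 6
h = (b - a)/n = 0.375000

Trapezoidal rule: (h/2)[f(x₀) + 2f(x₁) + 2f(x₂) + ... + f(xₙ)]

x_0 = 1.2500, f(x_0) = 3.490343, coefficient = 1
x_1 = 1.6250, f(x_1) = 5.078419, coefficient = 2
x_2 = 2.0000, f(x_2) = 7.389056, coefficient = 2
x_3 = 2.3750, f(x_3) = 10.751013, coefficient = 2
x_4 = 2.7500, f(x_4) = 15.642632, coefficient = 2
x_5 = 3.1250, f(x_5) = 22.759895, coefficient = 2
x_6 = 3.5000, f(x_6) = 33.115452, coefficient = 1

I ≈ (0.375000/2) × 159.847826 = 29.971467
Exact value: 29.625109
Error: 0.346358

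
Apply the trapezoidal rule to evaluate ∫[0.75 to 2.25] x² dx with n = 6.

f(x) = x²
a = 0.75, b = 2.25, n = 6
h = (b - a)/n = 0.250000

Trapezoidal rule: (h/2)[f(x₀) + 2f(x₁) + 2f(x₂) + ... + f(xₙ)]

x_0 = 0.7500, f(x_0) = 0.562500, coefficient = 1
x_1 = 1.0000, f(x_1) = 1.000000, coefficient = 2
x_2 = 1.2500, f(x_2) = 1.562500, coefficient = 2
x_3 = 1.5000, f(x_3) = 2.250000, coefficient = 2
x_4 = 1.7500, f(x_4) = 3.062500, coefficient = 2
x_5 = 2.0000, f(x_5) = 4.000000, coefficient = 2
x_6 = 2.2500, f(x_6) = 5.062500, coefficient = 1

I ≈ (0.250000/2) × 29.375000 = 3.671875
Exact value: 3.656250
Error: 0.015625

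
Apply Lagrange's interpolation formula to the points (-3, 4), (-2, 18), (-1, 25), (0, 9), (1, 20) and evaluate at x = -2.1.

Lagrange interpolation formula:
P(x) = Σ yᵢ × Lᵢ(x)
where Lᵢ(x) = Π_{j≠i} (x - xⱼ)/(xᵢ - xⱼ)

L_0(-2.1) = (-2.1 - (-2))/(-3 - (-2)) × (-2.1 - (-1))/(-3 - (-1)) × (-2.1 - 0)/(-3 - 0) × (-2.1 - 1)/(-3 - 1) = 0.029838
L_1(-2.1) = (-2.1 - (-3))/(-2 - (-3)) × (-2.1 - (-1))/(-2 - (-1)) × (-2.1 - 0)/(-2 - 0) × (-2.1 - 1)/(-2 - 1) = 1.074150
L_2(-2.1) = (-2.1 - (-3))/(-1 - (-3)) × (-2.1 - (-2))/(-1 - (-2)) × (-2.1 - 0)/(-1 - 0) × (-2.1 - 1)/(-1 - 1) = -0.146475
L_3(-2.1) = (-2.1 - (-3))/(0 - (-3)) × (-2.1 - (-2))/(0 - (-2)) × (-2.1 - (-1))/(0 - (-1)) × (-2.1 - 1)/(0 - 1) = 0.051150
L_4(-2.1) = (-2.1 - (-3))/(1 - (-3)) × (-2.1 - (-2))/(1 - (-2)) × (-2.1 - (-1))/(1 - (-1)) × (-2.1 - 0)/(1 - 0) = -0.008663

P(-2.1) = 4×L_0(-2.1) + 18×L_1(-2.1) + 25×L_2(-2.1) + 9×L_3(-2.1) + 20×L_4(-2.1)
P(-2.1) = 16.079275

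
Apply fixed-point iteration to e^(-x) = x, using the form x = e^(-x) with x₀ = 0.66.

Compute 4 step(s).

Equation: e^(-x) = x
Fixed-point form: x = e^(-x)
x₀ = 0.66

x_1 = g(0.660000) = 0.516851
x_2 = g(0.516851) = 0.596395
x_3 = g(0.596395) = 0.550793
x_4 = g(0.550793) = 0.576492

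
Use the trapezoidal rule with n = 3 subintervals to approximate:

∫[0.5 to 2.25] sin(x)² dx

f(x) = sin(x)²
a = 0.5, b = 2.25, n = 3
h = (b - a)/n = 0.583333

Trapezoidal rule: (h/2)[f(x₀) + 2f(x₁) + 2f(x₂) + ... + f(xₙ)]

x_0 = 0.5000, f(x_0) = 0.229849, coefficient = 1
x_1 = 1.0833, f(x_1) = 0.780615, coefficient = 2
x_2 = 1.6667, f(x_2) = 0.990837, coefficient = 2
x_3 = 2.2500, f(x_3) = 0.605398, coefficient = 1

I ≈ (0.583333/2) × 4.378150 = 1.276960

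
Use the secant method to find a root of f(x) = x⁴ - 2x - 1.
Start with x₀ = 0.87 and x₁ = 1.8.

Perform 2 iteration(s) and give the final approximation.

f(x) = x⁴ - 2x - 1
x₀ = 0.87, x₁ = 1.8

Secant formula: x_{n+1} = x_n - f(x_n)(x_n - x_{n-1})/(f(x_n) - f(x_{n-1}))

Iteration 1:
  f(0.870000) = -2.167102
  f(1.800000) = 5.897600
  x_2 = 1.800000 - 5.897600×(1.800000 - 0.870000)/(5.897600 - (-2.167102))
       = 1.119904
Iteration 2:
  f(1.800000) = 5.897600
  f(1.119904) = -1.666826
  x_3 = 1.119904 - (-1.666826)×(1.119904 - 1.800000)/(-1.666826 - 5.897600)
       = 1.269764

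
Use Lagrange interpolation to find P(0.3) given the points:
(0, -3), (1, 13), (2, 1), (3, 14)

Lagrange interpolation formula:
P(x) = Σ yᵢ × Lᵢ(x)
where Lᵢ(x) = Π_{j≠i} (x - xⱼ)/(xᵢ - xⱼ)

L_0(0.3) = (0.3 - 1)/(0 - 1) × (0.3 - 2)/(0 - 2) × (0.3 - 3)/(0 - 3) = 0.535500
L_1(0.3) = (0.3 - 0)/(1 - 0) × (0.3 - 2)/(1 - 2) × (0.3 - 3)/(1 - 3) = 0.688500
L_2(0.3) = (0.3 - 0)/(2 - 0) × (0.3 - 1)/(2 - 1) × (0.3 - 3)/(2 - 3) = -0.283500
L_3(0.3) = (0.3 - 0)/(3 - 0) × (0.3 - 1)/(3 - 1) × (0.3 - 2)/(3 - 2) = 0.059500

P(0.3) = (-3)×L_0(0.3) + 13×L_1(0.3) + 1×L_2(0.3) + 14×L_3(0.3)
P(0.3) = 7.893500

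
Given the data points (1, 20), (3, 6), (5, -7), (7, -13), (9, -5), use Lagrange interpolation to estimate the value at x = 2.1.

Lagrange interpolation formula:
P(x) = Σ yᵢ × Lᵢ(x)
where Lᵢ(x) = Π_{j≠i} (x - xⱼ)/(xᵢ - xⱼ)

L_0(2.1) = (2.1 - 3)/(1 - 3) × (2.1 - 5)/(1 - 5) × (2.1 - 7)/(1 - 7) × (2.1 - 9)/(1 - 9) = 0.229802
L_1(2.1) = (2.1 - 1)/(3 - 1) × (2.1 - 5)/(3 - 5) × (2.1 - 7)/(3 - 7) × (2.1 - 9)/(3 - 9) = 1.123478
L_2(2.1) = (2.1 - 1)/(5 - 1) × (2.1 - 3)/(5 - 3) × (2.1 - 7)/(5 - 7) × (2.1 - 9)/(5 - 9) = -0.522998
L_3(2.1) = (2.1 - 1)/(7 - 1) × (2.1 - 3)/(7 - 3) × (2.1 - 5)/(7 - 5) × (2.1 - 9)/(7 - 9) = 0.206353
L_4(2.1) = (2.1 - 1)/(9 - 1) × (2.1 - 3)/(9 - 3) × (2.1 - 5)/(9 - 5) × (2.1 - 7)/(9 - 7) = -0.036635

P(2.1) = 20×L_0(2.1) + 6×L_1(2.1) + (-7)×L_2(2.1) + (-13)×L_3(2.1) + (-5)×L_4(2.1)
P(2.1) = 12.498490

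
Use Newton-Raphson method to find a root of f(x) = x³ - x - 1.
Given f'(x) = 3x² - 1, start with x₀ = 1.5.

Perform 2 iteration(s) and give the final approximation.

f(x) = x³ - x - 1
f'(x) = 3x² - 1
x₀ = 1.5

Newton-Raphson formula: x_{n+1} = x_n - f(x_n)/f'(x_n)

Iteration 1:
  f(1.500000) = 0.875000
  f'(1.500000) = 5.750000
  x_1 = 1.500000 - 0.875000/5.750000 = 1.347826
Iteration 2:
  f(1.347826) = 0.100682
  f'(1.347826) = 4.449905
  x_2 = 1.347826 - 0.100682/4.449905 = 1.325200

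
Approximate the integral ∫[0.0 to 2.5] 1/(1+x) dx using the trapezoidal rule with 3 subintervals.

f(x) = 1/(1+x)
a = 0.0, b = 2.5, n = 3
h = (b - a)/n = 0.833333

Trapezoidal rule: (h/2)[f(x₀) + 2f(x₁) + 2f(x₂) + ... + f(xₙ)]

x_0 = 0.0000, f(x_0) = 1.000000, coefficient = 1
x_1 = 0.8333, f(x_1) = 0.545455, coefficient = 2
x_2 = 1.6667, f(x_2) = 0.375000, coefficient = 2
x_3 = 2.5000, f(x_3) = 0.285714, coefficient = 1

I ≈ (0.833333/2) × 3.126623 = 1.302760
Exact value: 1.252763
Error: 0.049997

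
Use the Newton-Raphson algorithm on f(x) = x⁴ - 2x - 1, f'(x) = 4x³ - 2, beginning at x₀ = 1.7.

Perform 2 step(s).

f(x) = x⁴ - 2x - 1
f'(x) = 4x³ - 2
x₀ = 1.7

Newton-Raphson formula: x_{n+1} = x_n - f(x_n)/f'(x_n)

Iteration 1:
  f(1.700000) = 3.952100
  f'(1.700000) = 17.652000
  x_1 = 1.700000 - 3.952100/17.652000 = 1.476110
Iteration 2:
  f(1.476110) = 0.795392
  f'(1.476110) = 10.865198
  x_2 = 1.476110 - 0.795392/10.865198 = 1.402905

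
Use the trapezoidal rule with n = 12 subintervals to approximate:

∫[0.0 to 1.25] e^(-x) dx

f(x) = e^(-x)
a = 0.0, b = 1.25, n = 12
h = (b - a)/n = 0.104167

Trapezoidal rule: (h/2)[f(x₀) + 2f(x₁) + 2f(x₂) + ... + f(xₙ)]

x_0 = 0.0000, f(x_0) = 1.000000, coefficient = 1
x_1 = 0.1042, f(x_1) = 0.901075, coefficient = 2
x_2 = 0.2083, f(x_2) = 0.811936, coefficient = 2
x_3 = 0.3125, f(x_3) = 0.731616, coefficient = 2
x_4 = 0.4167, f(x_4) = 0.659241, coefficient = 2
x_5 = 0.5208, f(x_5) = 0.594025, coefficient = 2
x_6 = 0.6250, f(x_6) = 0.535261, coefficient = 2
x_7 = 0.7292, f(x_7) = 0.482311, coefficient = 2
x_8 = 0.8333, f(x_8) = 0.434598, coefficient = 2
x_9 = 0.9375, f(x_9) = 0.391606, coefficient = 2
x_10 = 1.0417, f(x_10) = 0.352866, coefficient = 2
x_11 = 1.1458, f(x_11) = 0.317959, coefficient = 2
x_12 = 1.2500, f(x_12) = 0.286505, coefficient = 1

I ≈ (0.104167/2) × 13.711493 = 0.714140
Exact value: 0.713495
Error: 0.000645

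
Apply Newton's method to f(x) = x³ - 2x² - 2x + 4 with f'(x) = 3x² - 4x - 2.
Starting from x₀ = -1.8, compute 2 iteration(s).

f(x) = x³ - 2x² - 2x + 4
f'(x) = 3x² - 4x - 2
x₀ = -1.8

Newton-Raphson formula: x_{n+1} = x_n - f(x_n)/f'(x_n)

Iteration 1:
  f(-1.800000) = -4.712000
  f'(-1.800000) = 14.920000
  x_1 = -1.800000 - (-4.712000)/14.920000 = -1.484182
Iteration 2:
  f(-1.484182) = -0.706582
  f'(-1.484182) = 10.545121
  x_2 = -1.484182 - (-0.706582)/10.545121 = -1.417177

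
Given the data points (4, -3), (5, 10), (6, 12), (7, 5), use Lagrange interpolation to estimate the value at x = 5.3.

Lagrange interpolation formula:
P(x) = Σ yᵢ × Lᵢ(x)
where Lᵢ(x) = Π_{j≠i} (x - xⱼ)/(xᵢ - xⱼ)

L_0(5.3) = (5.3 - 5)/(4 - 5) × (5.3 - 6)/(4 - 6) × (5.3 - 7)/(4 - 7) = -0.059500
L_1(5.3) = (5.3 - 4)/(5 - 4) × (5.3 - 6)/(5 - 6) × (5.3 - 7)/(5 - 7) = 0.773500
L_2(5.3) = (5.3 - 4)/(6 - 4) × (5.3 - 5)/(6 - 5) × (5.3 - 7)/(6 - 7) = 0.331500
L_3(5.3) = (5.3 - 4)/(7 - 4) × (5.3 - 5)/(7 - 5) × (5.3 - 6)/(7 - 6) = -0.045500

P(5.3) = (-3)×L_0(5.3) + 10×L_1(5.3) + 12×L_2(5.3) + 5×L_3(5.3)
P(5.3) = 11.664000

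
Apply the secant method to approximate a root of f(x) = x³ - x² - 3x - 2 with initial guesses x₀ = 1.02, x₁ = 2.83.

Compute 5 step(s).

f(x) = x³ - x² - 3x - 2
x₀ = 1.02, x₁ = 2.83

Secant formula: x_{n+1} = x_n - f(x_n)(x_n - x_{n-1})/(f(x_n) - f(x_{n-1}))

Iteration 1:
  f(1.020000) = -5.039192
  f(2.830000) = 4.166287
  x_2 = 2.830000 - 4.166287×(2.830000 - 1.020000)/(4.166287 - (-5.039192))
       = 2.010816
Iteration 2:
  f(2.830000) = 4.166287
  f(2.010816) = -3.945333
  x_3 = 2.010816 - (-3.945333)×(2.010816 - 2.830000)/(-3.945333 - 4.166287)
       = 2.409251
Iteration 3:
  f(2.010816) = -3.945333
  f(2.409251) = -1.047768
  x_4 = 2.409251 - (-1.047768)×(2.409251 - 2.010816)/(-1.047768 - (-3.945333))
       = 2.553326
Iteration 4:
  f(2.409251) = -1.047768
  f(2.553326) = 0.466894
  x_5 = 2.553326 - 0.466894×(2.553326 - 2.409251)/(0.466894 - (-1.047768))
       = 2.508915
Iteration 5:
  f(2.553326) = 0.466894
  f(2.508915) = -0.028644
  x_6 = 2.508915 - (-0.028644)×(2.508915 - 2.553326)/(-0.028644 - 0.466894)
       = 2.511482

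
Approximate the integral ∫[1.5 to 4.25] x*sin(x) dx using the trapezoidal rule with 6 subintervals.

f(x) = x*sin(x)
a = 1.5, b = 4.25, n = 6
h = (b - a)/n = 0.458333

Trapezoidal rule: (h/2)[f(x₀) + 2f(x₁) + 2f(x₂) + ... + f(xₙ)]

x_0 = 1.5000, f(x_0) = 1.496242, coefficient = 1
x_1 = 1.9583, f(x_1) = 1.813109, coefficient = 2
x_2 = 2.4167, f(x_2) = 1.602443, coefficient = 2
x_3 = 2.8750, f(x_3) = 0.757407, coefficient = 2
x_4 = 3.3333, f(x_4) = -0.635227, coefficient = 2
x_5 = 3.7917, f(x_5) = -2.294889, coefficient = 2
x_6 = 4.2500, f(x_6) = -3.803705, coefficient = 1

I ≈ (0.458333/2) × 0.178226 = 0.040843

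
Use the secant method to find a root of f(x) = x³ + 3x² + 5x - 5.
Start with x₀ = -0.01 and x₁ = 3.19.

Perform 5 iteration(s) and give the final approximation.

f(x) = x³ + 3x² + 5x - 5
x₀ = -0.01, x₁ = 3.19

Secant formula: x_{n+1} = x_n - f(x_n)(x_n - x_{n-1})/(f(x_n) - f(x_{n-1}))

Iteration 1:
  f(-0.010000) = -5.049701
  f(3.190000) = 73.940059
  x_2 = 3.190000 - 73.940059×(3.190000 - (-0.010000))/(73.940059 - (-5.049701))
       = 0.194571
Iteration 2:
  f(3.190000) = 73.940059
  f(0.194571) = -3.906203
  x_3 = 0.194571 - (-3.906203)×(0.194571 - 3.190000)/(-3.906203 - 73.940059)
       = 0.344877
Iteration 3:
  f(0.194571) = -3.906203
  f(0.344877) = -2.877773
  x_4 = 0.344877 - (-2.877773)×(0.344877 - 0.194571)/(-2.877773 - (-3.906203))
       = 0.765466
Iteration 4:
  f(0.344877) = -2.877773
  f(0.765466) = 1.033661
  x_5 = 0.765466 - 1.033661×(0.765466 - 0.344877)/(1.033661 - (-2.877773))
       = 0.654319
Iteration 5:
  f(0.765466) = 1.033661
  f(0.654319) = -0.163874
  x_6 = 0.654319 - (-0.163874)×(0.654319 - 0.765466)/(-0.163874 - 1.033661)
       = 0.669528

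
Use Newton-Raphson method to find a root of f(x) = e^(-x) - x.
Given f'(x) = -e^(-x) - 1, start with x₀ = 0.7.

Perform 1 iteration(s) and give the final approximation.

f(x) = e^(-x) - x
f'(x) = -e^(-x) - 1
x₀ = 0.7

Newton-Raphson formula: x_{n+1} = x_n - f(x_n)/f'(x_n)

Iteration 1:
  f(0.700000) = -0.203415
  f'(0.700000) = -1.496585
  x_1 = 0.700000 - (-0.203415)/(-1.496585) = 0.564081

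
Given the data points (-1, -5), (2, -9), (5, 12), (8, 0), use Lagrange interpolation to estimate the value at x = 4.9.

Lagrange interpolation formula:
P(x) = Σ yᵢ × Lᵢ(x)
where Lᵢ(x) = Π_{j≠i} (x - xⱼ)/(xᵢ - xⱼ)

L_0(4.9) = (4.9 - 2)/(-1 - 2) × (4.9 - 5)/(-1 - 5) × (4.9 - 8)/(-1 - 8) = -0.005549
L_1(4.9) = (4.9 - (-1))/(2 - (-1)) × (4.9 - 5)/(2 - 5) × (4.9 - 8)/(2 - 8) = 0.033870
L_2(4.9) = (4.9 - (-1))/(5 - (-1)) × (4.9 - 2)/(5 - 2) × (4.9 - 8)/(5 - 8) = 0.982241
L_3(4.9) = (4.9 - (-1))/(8 - (-1)) × (4.9 - 2)/(8 - 2) × (4.9 - 5)/(8 - 5) = -0.010562

P(4.9) = (-5)×L_0(4.9) + (-9)×L_1(4.9) + 12×L_2(4.9) + 0×L_3(4.9)
P(4.9) = 11.509802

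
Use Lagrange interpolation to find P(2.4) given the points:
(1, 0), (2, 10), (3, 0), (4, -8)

Lagrange interpolation formula:
P(x) = Σ yᵢ × Lᵢ(x)
where Lᵢ(x) = Π_{j≠i} (x - xⱼ)/(xᵢ - xⱼ)

L_0(2.4) = (2.4 - 2)/(1 - 2) × (2.4 - 3)/(1 - 3) × (2.4 - 4)/(1 - 4) = -0.064000
L_1(2.4) = (2.4 - 1)/(2 - 1) × (2.4 - 3)/(2 - 3) × (2.4 - 4)/(2 - 4) = 0.672000
L_2(2.4) = (2.4 - 1)/(3 - 1) × (2.4 - 2)/(3 - 2) × (2.4 - 4)/(3 - 4) = 0.448000
L_3(2.4) = (2.4 - 1)/(4 - 1) × (2.4 - 2)/(4 - 2) × (2.4 - 3)/(4 - 3) = -0.056000

P(2.4) = 0×L_0(2.4) + 10×L_1(2.4) + 0×L_2(2.4) + (-8)×L_3(2.4)
P(2.4) = 7.168000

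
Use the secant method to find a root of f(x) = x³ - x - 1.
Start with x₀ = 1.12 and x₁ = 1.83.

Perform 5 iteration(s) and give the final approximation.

f(x) = x³ - x - 1
x₀ = 1.12, x₁ = 1.83

Secant formula: x_{n+1} = x_n - f(x_n)(x_n - x_{n-1})/(f(x_n) - f(x_{n-1}))

Iteration 1:
  f(1.120000) = -0.715072
  f(1.830000) = 3.298487
  x_2 = 1.830000 - 3.298487×(1.830000 - 1.120000)/(3.298487 - (-0.715072))
       = 1.246496
Iteration 2:
  f(1.830000) = 3.298487
  f(1.246496) = -0.309748
  x_3 = 1.246496 - (-0.309748)×(1.246496 - 1.830000)/(-0.309748 - 3.298487)
       = 1.296587
Iteration 3:
  f(1.246496) = -0.309748
  f(1.296587) = -0.116845
  x_4 = 1.296587 - (-0.116845)×(1.296587 - 1.246496)/(-0.116845 - (-0.309748))
       = 1.326928
Iteration 4:
  f(1.296587) = -0.116845
  f(1.326928) = 0.009444
  x_5 = 1.326928 - 0.009444×(1.326928 - 1.296587)/(0.009444 - (-0.116845))
       = 1.324659
Iteration 5:
  f(1.326928) = 0.009444
  f(1.324659) = -0.000251
  x_6 = 1.324659 - (-0.000251)×(1.324659 - 1.326928)/(-0.000251 - 0.009444)
       = 1.324718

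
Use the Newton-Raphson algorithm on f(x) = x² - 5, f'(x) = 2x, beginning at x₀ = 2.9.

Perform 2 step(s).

f(x) = x² - 5
f'(x) = 2x
x₀ = 2.9

Newton-Raphson formula: x_{n+1} = x_n - f(x_n)/f'(x_n)

Iteration 1:
  f(2.900000) = 3.410000
  f'(2.900000) = 5.800000
  x_1 = 2.900000 - 3.410000/5.800000 = 2.312069
Iteration 2:
  f(2.312069) = 0.345663
  f'(2.312069) = 4.624138
  x_2 = 2.312069 - 0.345663/4.624138 = 2.237317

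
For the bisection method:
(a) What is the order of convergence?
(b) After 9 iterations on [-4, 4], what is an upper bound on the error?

(a) Bisection has linear (order 1) convergence; the error is halved each step.

(b) Error bound = (b-a)/2^n = (4 - (-4))/2^{9}
    = 8/2^{9}

(a) 1 (linear); (b) error ≤ 1.56e-02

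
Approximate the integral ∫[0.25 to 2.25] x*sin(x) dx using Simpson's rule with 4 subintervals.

f(x) = x*sin(x)
a = 0.25, b = 2.25, n = 4
h = (b - a)/n = 0.500000

Simpson's rule: (h/3)[f(x₀) + 4f(x₁) + 2f(x₂) + ... + f(xₙ)]

x_0 = 0.2500, f(x_0) = 0.061851, coefficient = 1
x_1 = 0.7500, f(x_1) = 0.511229, coefficient = 4
x_2 = 1.2500, f(x_2) = 1.186231, coefficient = 2
x_3 = 1.7500, f(x_3) = 1.721975, coefficient = 4
x_4 = 2.2500, f(x_4) = 1.750665, coefficient = 1

I ≈ (0.500000/3) × 13.117795 = 2.186299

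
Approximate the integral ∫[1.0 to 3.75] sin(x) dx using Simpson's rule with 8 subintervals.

f(x) = sin(x)
a = 1.0, b = 3.75, n = 8
h = (b - a)/n = 0.343750

Simpson's rule: (h/3)[f(x₀) + 4f(x₁) + 2f(x₂) + ... + f(xₙ)]

x_0 = 1.0000, f(x_0) = 0.841471, coefficient = 1
x_1 = 1.3438, f(x_1) = 0.974336, coefficient = 4
x_2 = 1.6875, f(x_2) = 0.993198, coefficient = 2
x_3 = 2.0312, f(x_3) = 0.895851, coefficient = 4
x_4 = 2.3750, f(x_4) = 0.693685, coefficient = 2
x_5 = 2.7188, f(x_5) = 0.410354, coefficient = 4
x_6 = 3.0625, f(x_6) = 0.079010, coefficient = 2
x_7 = 3.4062, f(x_7) = -0.261579, coefficient = 4
x_8 = 3.7500, f(x_8) = -0.571561, coefficient = 1

I ≈ (0.343750/3) × 11.877545 = 1.360969
Exact value: 1.360862
Error: 0.000107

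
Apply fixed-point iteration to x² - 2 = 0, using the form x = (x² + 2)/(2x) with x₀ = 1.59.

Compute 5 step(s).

Equation: x² - 2 = 0
Fixed-point form: x = (x² + 2)/(2x)
x₀ = 1.59

x_1 = g(1.590000) = 1.423931
x_2 = g(1.423931) = 1.414247
x_3 = g(1.414247) = 1.414214
x_4 = g(1.414214) = 1.414214
x_5 = g(1.414214) = 1.414214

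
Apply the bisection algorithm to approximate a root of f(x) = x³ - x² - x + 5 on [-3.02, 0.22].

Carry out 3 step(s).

f(x) = x³ - x² - x + 5
Initial interval: [-3.02, 0.22]

Iteration 1:
  c_1 = (-3.020000 + 0.220000)/2 = -1.400000
  f(c_1) = f(-1.400000) = 1.696000
  f(a) × f(c) < 0, new interval: [-3.020000, -1.400000]
Iteration 2:
  c_2 = (-3.020000 + (-1.400000))/2 = -2.210000
  f(c_2) = f(-2.210000) = -8.467961
  f(a) × f(c) ≥ 0, new interval: [-2.210000, -1.400000]
Iteration 3:
  c_3 = (-2.210000 + (-1.400000))/2 = -1.805000
  f(c_3) = f(-1.805000) = -2.333760
  f(a) × f(c) ≥ 0, new interval: [-1.805000, -1.400000]

After 3 iteration(s), the approximation is c_3 = -1.805000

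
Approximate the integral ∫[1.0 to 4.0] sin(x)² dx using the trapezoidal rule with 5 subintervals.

f(x) = sin(x)²
a = 1.0, b = 4.0, n = 5
h = (b - a)/n = 0.600000

Trapezoidal rule: (h/2)[f(x₀) + 2f(x₁) + 2f(x₂) + ... + f(xₙ)]

x_0 = 1.0000, f(x_0) = 0.708073, coefficient = 1
x_1 = 1.6000, f(x_1) = 0.999147, coefficient = 2
x_2 = 2.2000, f(x_2) = 0.653666, coefficient = 2
x_3 = 2.8000, f(x_3) = 0.112217, coefficient = 2
x_4 = 3.4000, f(x_4) = 0.065301, coefficient = 2
x_5 = 4.0000, f(x_5) = 0.572750, coefficient = 1

I ≈ (0.600000/2) × 4.941488 = 1.482446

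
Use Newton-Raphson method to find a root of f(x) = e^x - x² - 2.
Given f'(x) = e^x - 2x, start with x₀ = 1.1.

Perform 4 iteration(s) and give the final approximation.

f(x) = e^x - x² - 2
f'(x) = e^x - 2x
x₀ = 1.1

Newton-Raphson formula: x_{n+1} = x_n - f(x_n)/f'(x_n)

Iteration 1:
  f(1.100000) = -0.205834
  f'(1.100000) = 0.804166
  x_1 = 1.100000 - (-0.205834)/0.804166 = 1.355960
Iteration 2:
  f(1.355960) = 0.041856
  f'(1.355960) = 1.168564
  x_2 = 1.355960 - 0.041856/1.168564 = 1.320141
Iteration 3:
  f(1.320141) = 0.001177
  f'(1.320141) = 1.103667
  x_3 = 1.320141 - 0.001177/1.103667 = 1.319075
Iteration 4:
  f(1.319075) = 0.000001
  f'(1.319075) = 1.101810
  x_4 = 1.319075 - 0.000001/1.101810 = 1.319074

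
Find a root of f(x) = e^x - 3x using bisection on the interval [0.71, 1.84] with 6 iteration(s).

f(x) = e^x - 3x
Initial interval: [0.71, 1.84]

Iteration 1:
  c_1 = (0.710000 + 1.840000)/2 = 1.275000
  f(c_1) = f(1.275000) = -0.246299
  f(a) × f(c) ≥ 0, new interval: [1.275000, 1.840000]
Iteration 2:
  c_2 = (1.275000 + 1.840000)/2 = 1.557500
  f(c_2) = f(1.557500) = 0.074439
  f(a) × f(c) < 0, new interval: [1.275000, 1.557500]
Iteration 3:
  c_3 = (1.275000 + 1.557500)/2 = 1.416250
  f(c_3) = f(1.416250) = -0.127115
  f(a) × f(c) ≥ 0, new interval: [1.416250, 1.557500]
Iteration 4:
  c_4 = (1.416250 + 1.557500)/2 = 1.486875
  f(c_4) = f(1.486875) = -0.037374
  f(a) × f(c) ≥ 0, new interval: [1.486875, 1.557500]
Iteration 5:
  c_5 = (1.486875 + 1.557500)/2 = 1.522188
  f(c_5) = f(1.522188) = 0.015675
  f(a) × f(c) < 0, new interval: [1.486875, 1.522188]
Iteration 6:
  c_6 = (1.486875 + 1.522188)/2 = 1.504531
  f(c_6) = f(1.504531) = -0.011551
  f(a) × f(c) ≥ 0, new interval: [1.504531, 1.522188]

After 6 iteration(s), the approximation is c_6 = 1.504531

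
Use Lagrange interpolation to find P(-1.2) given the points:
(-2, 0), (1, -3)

Lagrange interpolation formula:
P(x) = Σ yᵢ × Lᵢ(x)
where Lᵢ(x) = Π_{j≠i} (x - xⱼ)/(xᵢ - xⱼ)

L_0(-1.2) = (-1.2 - 1)/(-2 - 1) = 0.733333
L_1(-1.2) = (-1.2 - (-2))/(1 - (-2)) = 0.266667

P(-1.2) = 0×L_0(-1.2) + (-3)×L_1(-1.2)
P(-1.2) = -0.800000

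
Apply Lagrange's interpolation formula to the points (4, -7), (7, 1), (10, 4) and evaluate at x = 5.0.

Lagrange interpolation formula:
P(x) = Σ yᵢ × Lᵢ(x)
where Lᵢ(x) = Π_{j≠i} (x - xⱼ)/(xᵢ - xⱼ)

L_0(5.0) = (5.0 - 7)/(4 - 7) × (5.0 - 10)/(4 - 10) = 0.555556
L_1(5.0) = (5.0 - 4)/(7 - 4) × (5.0 - 10)/(7 - 10) = 0.555556
L_2(5.0) = (5.0 - 4)/(10 - 4) × (5.0 - 7)/(10 - 7) = -0.111111

P(5.0) = (-7)×L_0(5.0) + 1×L_1(5.0) + 4×L_2(5.0)
P(5.0) = -3.777778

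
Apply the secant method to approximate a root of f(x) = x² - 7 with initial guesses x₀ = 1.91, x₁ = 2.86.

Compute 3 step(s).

f(x) = x² - 7
x₀ = 1.91, x₁ = 2.86

Secant formula: x_{n+1} = x_n - f(x_n)(x_n - x_{n-1})/(f(x_n) - f(x_{n-1}))

Iteration 1:
  f(1.910000) = -3.351900
  f(2.860000) = 1.179600
  x_2 = 2.860000 - 1.179600×(2.860000 - 1.910000)/(1.179600 - (-3.351900))
       = 2.612704
Iteration 2:
  f(2.860000) = 1.179600
  f(2.612704) = -0.173776
  x_3 = 2.612704 - (-0.173776)×(2.612704 - 2.860000)/(-0.173776 - 1.179600)
       = 2.644458
Iteration 3:
  f(2.612704) = -0.173776
  f(2.644458) = -0.006844
  x_4 = 2.644458 - (-0.006844)×(2.644458 - 2.612704)/(-0.006844 - (-0.173776))
       = 2.645759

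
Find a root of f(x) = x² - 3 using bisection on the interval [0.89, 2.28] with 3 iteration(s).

f(x) = x² - 3
Initial interval: [0.89, 2.28]

Iteration 1:
  c_1 = (0.890000 + 2.280000)/2 = 1.585000
  f(c_1) = f(1.585000) = -0.487775
  f(a) × f(c) ≥ 0, new interval: [1.585000, 2.280000]
Iteration 2:
  c_2 = (1.585000 + 2.280000)/2 = 1.932500
  f(c_2) = f(1.932500) = 0.734556
  f(a) × f(c) < 0, new interval: [1.585000, 1.932500]
Iteration 3:
  c_3 = (1.585000 + 1.932500)/2 = 1.758750
  f(c_3) = f(1.758750) = 0.093202
  f(a) × f(c) < 0, new interval: [1.585000, 1.758750]

After 3 iteration(s), the approximation is c_3 = 1.758750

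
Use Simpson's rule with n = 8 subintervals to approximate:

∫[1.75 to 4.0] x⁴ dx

f(x) = x⁴
a = 1.75, b = 4.0, n = 8
h = (b - a)/n = 0.281250

Simpson's rule: (h/3)[f(x₀) + 4f(x₁) + 2f(x₂) + ... + f(xₙ)]

x_0 = 1.7500, f(x_0) = 9.378906, coefficient = 1
x_1 = 2.0312, f(x_1) = 17.023683, coefficient = 4
x_2 = 2.3125, f(x_2) = 28.597427, coefficient = 2
x_3 = 2.5938, f(x_3) = 45.259782, coefficient = 4
x_4 = 2.8750, f(x_4) = 68.320557, coefficient = 2
x_5 = 3.1562, f(x_5) = 99.239732, coefficient = 4
x_6 = 3.4375, f(x_6) = 139.627457, coefficient = 2
x_7 = 3.7188, f(x_7) = 191.244050, coefficient = 4
x_8 = 4.0000, f(x_8) = 256.000000, coefficient = 1

I ≈ (0.281250/3) × 2149.538773 = 201.519260
Exact value: 201.517383
Error: 0.001877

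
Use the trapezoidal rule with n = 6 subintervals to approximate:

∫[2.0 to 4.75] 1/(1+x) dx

f(x) = 1/(1+x)
a = 2.0, b = 4.75, n = 6
h = (b - a)/n = 0.458333

Trapezoidal rule: (h/2)[f(x₀) + 2f(x₁) + 2f(x₂) + ... + f(xₙ)]

x_0 = 2.0000, f(x_0) = 0.333333, coefficient = 1
x_1 = 2.4583, f(x_1) = 0.289157, coefficient = 2
x_2 = 2.9167, f(x_2) = 0.255319, coefficient = 2
x_3 = 3.3750, f(x_3) = 0.228571, coefficient = 2
x_4 = 3.8333, f(x_4) = 0.206897, coefficient = 2
x_5 = 4.2917, f(x_5) = 0.188976, coefficient = 2
x_6 = 4.7500, f(x_6) = 0.173913, coefficient = 1

I ≈ (0.458333/2) × 2.845087 = 0.651999
Exact value: 0.650588
Error: 0.001411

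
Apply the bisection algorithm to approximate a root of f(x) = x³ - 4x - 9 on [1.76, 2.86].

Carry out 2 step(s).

f(x) = x³ - 4x - 9
Initial interval: [1.76, 2.86]

Iteration 1:
  c_1 = (1.760000 + 2.860000)/2 = 2.310000
  f(c_1) = f(2.310000) = -5.913609
  f(a) × f(c) ≥ 0, new interval: [2.310000, 2.860000]
Iteration 2:
  c_2 = (2.310000 + 2.860000)/2 = 2.585000
  f(c_2) = f(2.585000) = -2.066448
  f(a) × f(c) ≥ 0, new interval: [2.585000, 2.860000]

After 2 iteration(s), the approximation is c_2 = 2.585000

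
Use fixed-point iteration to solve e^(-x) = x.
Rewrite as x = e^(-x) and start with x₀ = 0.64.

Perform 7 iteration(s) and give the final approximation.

Equation: e^(-x) = x
Fixed-point form: x = e^(-x)
x₀ = 0.64

x_1 = g(0.640000) = 0.527292
x_2 = g(0.527292) = 0.590201
x_3 = g(0.590201) = 0.554216
x_4 = g(0.554216) = 0.574523
x_5 = g(0.574523) = 0.562974
x_6 = g(0.562974) = 0.569513
x_7 = g(0.569513) = 0.565801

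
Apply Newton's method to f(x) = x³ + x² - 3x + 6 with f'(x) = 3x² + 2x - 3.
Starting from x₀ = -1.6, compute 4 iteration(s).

f(x) = x³ + x² - 3x + 6
f'(x) = 3x² + 2x - 3
x₀ = -1.6

Newton-Raphson formula: x_{n+1} = x_n - f(x_n)/f'(x_n)

Iteration 1:
  f(-1.600000) = 9.264000
  f'(-1.600000) = 1.480000
  x_1 = -1.600000 - 9.264000/1.480000 = -7.859459
Iteration 2:
  f(-7.859459) = -394.137998
  f'(-7.859459) = 166.594390
  x_2 = -7.859459 - (-394.137998)/166.594390 = -5.493605
Iteration 3:
  f(-5.493605) = -113.134855
  f'(-5.493605) = 76.551893
  x_3 = -5.493605 - (-113.134855)/76.551893 = -4.015721
Iteration 4:
  f(-4.015721) = -30.584400
  f'(-4.015721) = 37.346604
  x_4 = -4.015721 - (-30.584400)/37.346604 = -3.196787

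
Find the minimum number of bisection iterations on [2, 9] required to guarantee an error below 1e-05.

We need (b-a)/2^n ≤ 1e-05
(9 - 2)/2^n ≤ 1e-05
7/2^n ≤ 1e-05
2^n ≥ 700000
n ≥ log₂(700000) = 19.42
n ≥ 20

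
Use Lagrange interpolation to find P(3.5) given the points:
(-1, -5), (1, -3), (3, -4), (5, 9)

Lagrange interpolation formula:
P(x) = Σ yᵢ × Lᵢ(x)
where Lᵢ(x) = Π_{j≠i} (x - xⱼ)/(xᵢ - xⱼ)

L_0(3.5) = (3.5 - 1)/(-1 - 1) × (3.5 - 3)/(-1 - 3) × (3.5 - 5)/(-1 - 5) = 0.039062
L_1(3.5) = (3.5 - (-1))/(1 - (-1)) × (3.5 - 3)/(1 - 3) × (3.5 - 5)/(1 - 5) = -0.210938
L_2(3.5) = (3.5 - (-1))/(3 - (-1)) × (3.5 - 1)/(3 - 1) × (3.5 - 5)/(3 - 5) = 1.054688
L_3(3.5) = (3.5 - (-1))/(5 - (-1)) × (3.5 - 1)/(5 - 1) × (3.5 - 3)/(5 - 3) = 0.117188

P(3.5) = (-5)×L_0(3.5) + (-3)×L_1(3.5) + (-4)×L_2(3.5) + 9×L_3(3.5)
P(3.5) = -2.726562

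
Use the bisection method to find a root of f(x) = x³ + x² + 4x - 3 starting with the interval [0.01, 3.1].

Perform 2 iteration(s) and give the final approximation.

f(x) = x³ + x² + 4x - 3
Initial interval: [0.01, 3.1]

Iteration 1:
  c_1 = (0.010000 + 3.100000)/2 = 1.555000
  f(c_1) = f(1.555000) = 9.398054
  f(a) × f(c) < 0, new interval: [0.010000, 1.555000]
Iteration 2:
  c_2 = (0.010000 + 1.555000)/2 = 0.782500
  f(c_2) = f(0.782500) = 1.221436
  f(a) × f(c) < 0, new interval: [0.010000, 0.782500]

After 2 iteration(s), the approximation is c_2 = 0.782500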